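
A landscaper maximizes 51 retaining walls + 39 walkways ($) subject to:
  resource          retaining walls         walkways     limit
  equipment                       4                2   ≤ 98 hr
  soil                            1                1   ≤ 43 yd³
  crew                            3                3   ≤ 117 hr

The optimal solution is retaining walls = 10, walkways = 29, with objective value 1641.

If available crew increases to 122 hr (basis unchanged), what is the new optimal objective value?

1686

Check each constraint at x*: equipment 98/98 (tight); soil 39/43 (slack 4); crew 117/117 (tight).
Since soil is not tight, its dual is 0.
From A_Bᵀ y = c: 4·y_equipment + 3·y_crew = 51; 2·y_equipment + 3·y_crew = 39.
This yields shadow prices y_equipment = 6, y_crew = 9.
Δz = y_crew·Δb = 9 × (5) = 45, so new z* = 1641 + 45 = 1686.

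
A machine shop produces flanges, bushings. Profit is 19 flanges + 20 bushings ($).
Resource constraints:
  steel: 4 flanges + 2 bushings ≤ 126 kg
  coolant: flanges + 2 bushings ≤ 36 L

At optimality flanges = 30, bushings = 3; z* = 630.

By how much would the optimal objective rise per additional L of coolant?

7

Check each constraint at x*: steel 126/126 (tight); coolant 36/36 (tight).
The binding rows give the dual system: 4·y_steel + 1·y_coolant = 19 and 2·y_steel + 2·y_coolant = 20.
→ y_steel = 3 and y_coolant = 7.
Shadow price of coolant = 7.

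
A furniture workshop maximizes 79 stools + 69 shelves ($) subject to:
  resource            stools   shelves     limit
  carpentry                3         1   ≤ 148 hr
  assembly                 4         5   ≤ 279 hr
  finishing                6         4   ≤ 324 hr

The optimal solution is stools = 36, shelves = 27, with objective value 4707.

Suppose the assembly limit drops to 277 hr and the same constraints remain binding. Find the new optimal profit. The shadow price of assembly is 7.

Δb = -2, so new z* = 4707 + (7)·(-2) = 4707 − 14 = 4693.

4693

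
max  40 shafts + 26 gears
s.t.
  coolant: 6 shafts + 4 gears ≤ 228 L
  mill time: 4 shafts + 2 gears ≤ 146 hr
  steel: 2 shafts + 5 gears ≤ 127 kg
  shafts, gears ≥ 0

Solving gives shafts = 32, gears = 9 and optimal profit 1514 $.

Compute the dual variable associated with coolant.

6

Binding: coolant and mill time. Non-binding: steel (18 unused).
By complementary slackness, y = 0 for the non-binding constraint.
From A_Bᵀ y = c: 6·y_coolant + 4·y_mill time = 40; 4·y_coolant + 2·y_mill time = 26.
This yields shadow prices y_coolant = 6, y_mill time = 1.
Shadow price of coolant = 6.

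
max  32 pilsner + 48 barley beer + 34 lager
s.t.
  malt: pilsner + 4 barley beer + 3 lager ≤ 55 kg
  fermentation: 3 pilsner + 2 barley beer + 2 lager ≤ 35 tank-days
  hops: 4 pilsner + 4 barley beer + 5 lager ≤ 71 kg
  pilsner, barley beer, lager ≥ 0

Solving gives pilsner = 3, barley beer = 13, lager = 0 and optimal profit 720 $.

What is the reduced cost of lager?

Binding: malt and fermentation. Non-binding: hops (7 unused).
Slack constraints have shadow price 0 (complementary slackness).
From A_Bᵀ y = c: 1·y_malt + 3·y_fermentation = 32; 4·y_malt + 2·y_fermentation = 48.
→ y_malt = 8 and y_fermentation = 8.
Reduced cost of lager: c₃ − yᵀa₃ = 34 − (8·3 + 8·2) = 34 − 40 = -6.

-6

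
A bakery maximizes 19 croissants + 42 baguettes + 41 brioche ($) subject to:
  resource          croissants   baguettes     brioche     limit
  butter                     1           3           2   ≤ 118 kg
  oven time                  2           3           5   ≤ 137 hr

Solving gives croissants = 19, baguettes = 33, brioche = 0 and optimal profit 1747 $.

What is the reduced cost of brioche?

-2

At the optimum: butter uses 118 of 118 (binding); oven time uses 137 of 137 (binding).
The binding rows give the dual system: 1·y_butter + 2·y_oven time = 19 and 3·y_butter + 3·y_oven time = 42.
Solving: y_butter = 9, y_oven time = 5.
Reduced cost of brioche: c₃ − yᵀa₃ = 41 − (9·2 + 5·5) = 41 − 43 = -2.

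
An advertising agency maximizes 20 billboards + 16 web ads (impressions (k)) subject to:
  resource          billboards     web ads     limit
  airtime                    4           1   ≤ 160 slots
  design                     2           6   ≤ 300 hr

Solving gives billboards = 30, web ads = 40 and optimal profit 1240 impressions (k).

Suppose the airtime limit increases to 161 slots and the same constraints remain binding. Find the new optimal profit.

At the optimum: airtime uses 160 of 160 (binding); design uses 300 of 300 (binding).
The binding rows give the dual system: 4·y_airtime + 2·y_design = 20 and 1·y_airtime + 6·y_design = 16.
Solving: y_airtime = 4, y_design = 2.
Δz = y_airtime·Δb = 4 × (1) = 4, so new z* = 1240 + 4 = 1244.

1244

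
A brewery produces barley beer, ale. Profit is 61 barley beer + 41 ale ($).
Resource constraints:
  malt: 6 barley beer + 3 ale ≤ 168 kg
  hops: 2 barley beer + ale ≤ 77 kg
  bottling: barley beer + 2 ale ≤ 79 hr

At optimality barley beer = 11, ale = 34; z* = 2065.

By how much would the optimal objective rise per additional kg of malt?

9

Check each constraint at x*: malt 168/168 (tight); hops 56/77 (slack 21); bottling 79/79 (tight).
Slack constraints have shadow price 0 (complementary slackness).
From A_Bᵀ y = c: 6·y_malt + 1·y_bottling = 61; 3·y_malt + 2·y_bottling = 41.
This yields shadow prices y_malt = 9, y_bottling = 7.
Shadow price of malt = 9.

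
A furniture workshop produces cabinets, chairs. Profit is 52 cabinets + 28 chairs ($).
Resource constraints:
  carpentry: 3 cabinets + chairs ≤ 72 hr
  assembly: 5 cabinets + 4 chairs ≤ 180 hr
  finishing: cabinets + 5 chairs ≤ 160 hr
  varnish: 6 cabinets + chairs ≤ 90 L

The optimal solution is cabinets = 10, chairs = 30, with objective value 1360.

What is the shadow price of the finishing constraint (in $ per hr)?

4

At the optimum: carpentry uses 60 of 72 (slack = 12); assembly uses 170 of 180 (slack = 10); finishing uses 160 of 160 (binding); varnish uses 90 of 90 (binding).
By complementary slackness, y = 0 for the non-binding constraints.
Dual feasibility on the basic columns requires 1·y_finishing + 6·y_varnish = 52, 5·y_finishing + 1·y_varnish = 28.
→ y_finishing = 4 and y_varnish = 8.
Shadow price of finishing = 4.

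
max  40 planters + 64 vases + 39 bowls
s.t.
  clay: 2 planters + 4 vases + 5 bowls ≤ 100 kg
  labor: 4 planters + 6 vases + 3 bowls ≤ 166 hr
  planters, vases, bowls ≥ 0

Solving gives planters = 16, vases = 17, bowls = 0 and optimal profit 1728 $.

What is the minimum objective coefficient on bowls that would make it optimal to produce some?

Check each constraint at x*: clay 100/100 (tight); labor 166/166 (tight).
From A_Bᵀ y = c: 2·y_clay + 4·y_labor = 40; 4·y_clay + 6·y_labor = 64.
This yields shadow prices y_clay = 4, y_labor = 8.
bowls enters the basis when its profit ≥ yᵀa₃ = 4·5 + 8·3 = 44.

44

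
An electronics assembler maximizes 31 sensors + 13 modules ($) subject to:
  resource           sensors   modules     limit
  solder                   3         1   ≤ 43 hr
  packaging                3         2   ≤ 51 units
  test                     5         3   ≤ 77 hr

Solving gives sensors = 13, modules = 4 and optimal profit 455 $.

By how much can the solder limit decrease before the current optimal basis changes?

Binding constraints: solder, test. The basis is B = [[3,1],[5,3]] with det 4.
Per unit decrease in solder, x* moves by d = (-0.75, 1.25).
The basis stays optimal until packaging becomes binding; allowable decrease = 16 hr.

16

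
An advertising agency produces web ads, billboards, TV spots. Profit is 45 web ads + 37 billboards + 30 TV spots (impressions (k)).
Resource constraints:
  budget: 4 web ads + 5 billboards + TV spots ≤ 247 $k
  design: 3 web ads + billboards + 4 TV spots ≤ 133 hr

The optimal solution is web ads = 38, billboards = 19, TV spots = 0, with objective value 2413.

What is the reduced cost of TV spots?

Check each constraint at x*: budget 247/247 (tight); design 133/133 (tight).
Dual feasibility on the basic columns requires 4·y_budget + 3·y_design = 45, 5·y_budget + 1·y_design = 37.
→ y_budget = 6 and y_design = 7.
Reduced cost of TV spots: c₃ − yᵀa₃ = 30 − (6·1 + 7·4) = 30 − 34 = -4.

-4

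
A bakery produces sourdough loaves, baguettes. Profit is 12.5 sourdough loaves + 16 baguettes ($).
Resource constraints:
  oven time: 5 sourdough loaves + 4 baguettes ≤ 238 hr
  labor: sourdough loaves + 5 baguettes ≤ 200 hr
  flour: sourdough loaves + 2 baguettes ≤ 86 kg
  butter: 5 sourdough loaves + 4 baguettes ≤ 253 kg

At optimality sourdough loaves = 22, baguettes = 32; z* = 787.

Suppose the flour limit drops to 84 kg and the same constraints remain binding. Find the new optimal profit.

777

Binding: oven time and flour. Non-binding: labor (18 unused), butter (15 unused).
Since labor, butter are not tight, their duals are 0.
Dual feasibility on the basic columns requires 5·y_oven time + 1·y_flour = 12.5, 4·y_oven time + 2·y_flour = 16.
This yields shadow prices y_oven time = 1.5, y_flour = 5.
Δz = y_flour·Δb = 5 × (-2) = -10, so new z* = 787 − 10 = 777.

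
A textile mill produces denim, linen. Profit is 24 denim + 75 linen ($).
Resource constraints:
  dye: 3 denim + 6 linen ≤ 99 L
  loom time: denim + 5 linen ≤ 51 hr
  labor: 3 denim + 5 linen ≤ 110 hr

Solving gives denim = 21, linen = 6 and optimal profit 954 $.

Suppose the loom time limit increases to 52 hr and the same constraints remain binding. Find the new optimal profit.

963

Binding: dye and loom time. Non-binding: labor (17 unused).
Since labor is not tight, its dual is 0.
The binding rows give the dual system: 3·y_dye + 1·y_loom time = 24 and 6·y_dye + 5·y_loom time = 75.
This yields shadow prices y_dye = 5, y_loom time = 9.
Δz = y_loom time·Δb = 9 × (1) = 9, so new z* = 954 + 9 = 963.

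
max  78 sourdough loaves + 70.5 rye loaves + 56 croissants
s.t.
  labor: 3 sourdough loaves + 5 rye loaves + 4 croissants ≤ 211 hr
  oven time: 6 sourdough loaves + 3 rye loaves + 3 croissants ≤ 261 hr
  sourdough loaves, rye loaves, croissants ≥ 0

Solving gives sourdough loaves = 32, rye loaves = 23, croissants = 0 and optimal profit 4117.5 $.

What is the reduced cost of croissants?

Check each constraint at x*: labor 211/211 (tight); oven time 261/261 (tight).
From A_Bᵀ y = c: 3·y_labor + 6·y_oven time = 78; 5·y_labor + 3·y_oven time = 70.5.
This yields shadow prices y_labor = 9, y_oven time = 8.5.
Reduced cost of croissants: c₃ − yᵀa₃ = 56 − (9·4 + 8.5·3) = 56 − 61.5 = -5.5.

-5.5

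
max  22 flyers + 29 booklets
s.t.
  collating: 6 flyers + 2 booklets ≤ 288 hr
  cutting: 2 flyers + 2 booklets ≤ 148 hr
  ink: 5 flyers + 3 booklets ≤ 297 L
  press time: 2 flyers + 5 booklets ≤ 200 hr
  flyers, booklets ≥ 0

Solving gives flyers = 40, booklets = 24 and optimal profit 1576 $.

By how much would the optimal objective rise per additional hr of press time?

Binding: collating and press time. Non-binding: cutting (20 unused), ink (25 unused).
Slack constraints have shadow price 0 (complementary slackness).
The binding rows give the dual system: 6·y_collating + 2·y_press time = 22 and 2·y_collating + 5·y_press time = 29.
Solving: y_collating = 2, y_press time = 5.
Shadow price of press time = 5.

5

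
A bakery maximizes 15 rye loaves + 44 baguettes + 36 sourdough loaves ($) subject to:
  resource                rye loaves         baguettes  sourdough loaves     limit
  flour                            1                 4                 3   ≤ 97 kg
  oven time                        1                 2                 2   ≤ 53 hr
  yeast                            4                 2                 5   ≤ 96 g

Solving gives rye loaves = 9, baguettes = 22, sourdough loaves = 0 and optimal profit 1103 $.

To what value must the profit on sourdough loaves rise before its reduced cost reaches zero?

Binding: flour and oven time. Non-binding: yeast (16 unused).
Slack constraints have shadow price 0 (complementary slackness).
The binding rows give the dual system: 1·y_flour + 1·y_oven time = 15 and 4·y_flour + 2·y_oven time = 44.
→ y_flour = 7 and y_oven time = 8.
sourdough loaves enters the basis when its profit ≥ yᵀa₃ = 7·3 + 8·2 = 37.

37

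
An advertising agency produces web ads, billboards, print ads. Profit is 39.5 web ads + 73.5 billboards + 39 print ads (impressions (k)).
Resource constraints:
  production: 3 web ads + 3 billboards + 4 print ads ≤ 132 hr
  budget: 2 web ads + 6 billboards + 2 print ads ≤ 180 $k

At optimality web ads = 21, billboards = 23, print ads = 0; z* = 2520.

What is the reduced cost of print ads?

At the optimum: production uses 132 of 132 (binding); budget uses 180 of 180 (binding).
The binding rows give the dual system: 3·y_production + 2·y_budget = 39.5 and 3·y_production + 6·y_budget = 73.5.
This yields shadow prices y_production = 7.5, y_budget = 8.5.
Reduced cost of print ads: c₃ − yᵀa₃ = 39 − (7.5·4 + 8.5·2) = 39 − 47 = -8.

-8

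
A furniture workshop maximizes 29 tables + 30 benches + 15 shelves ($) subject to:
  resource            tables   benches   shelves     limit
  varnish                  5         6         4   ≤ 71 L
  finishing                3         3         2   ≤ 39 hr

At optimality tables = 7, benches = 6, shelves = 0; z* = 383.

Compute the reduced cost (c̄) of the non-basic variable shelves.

-5

At the optimum: varnish uses 71 of 71 (binding); finishing uses 39 of 39 (binding).
From A_Bᵀ y = c: 5·y_varnish + 3·y_finishing = 29; 6·y_varnish + 3·y_finishing = 30.
→ y_varnish = 1 and y_finishing = 8.
Reduced cost of shelves: c₃ − yᵀa₃ = 15 − (1·4 + 8·2) = 15 − 20 = -5.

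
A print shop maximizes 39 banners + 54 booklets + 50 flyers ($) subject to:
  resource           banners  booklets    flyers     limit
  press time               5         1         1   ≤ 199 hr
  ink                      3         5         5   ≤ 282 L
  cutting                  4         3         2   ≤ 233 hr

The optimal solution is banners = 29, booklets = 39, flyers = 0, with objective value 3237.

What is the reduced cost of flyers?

-1

Binding: ink and cutting. Non-binding: press time (15 unused).
By complementary slackness, y = 0 for the non-binding constraint.
From A_Bᵀ y = c: 3·y_ink + 4·y_cutting = 39; 5·y_ink + 3·y_cutting = 54.
→ y_ink = 9 and y_cutting = 3.
Reduced cost of flyers: c₃ − yᵀa₃ = 50 − (9·5 + 3·2) = 50 − 51 = -1.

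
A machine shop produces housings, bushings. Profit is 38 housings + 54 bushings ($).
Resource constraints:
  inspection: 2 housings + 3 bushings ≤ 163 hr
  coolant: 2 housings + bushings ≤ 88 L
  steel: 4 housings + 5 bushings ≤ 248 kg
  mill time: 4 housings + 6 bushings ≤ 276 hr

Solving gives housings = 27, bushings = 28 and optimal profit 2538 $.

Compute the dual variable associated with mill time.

Check each constraint at x*: inspection 138/163 (slack 25); coolant 82/88 (slack 6); steel 248/248 (tight); mill time 276/276 (tight).
Slack constraints have shadow price 0 (complementary slackness).
The binding rows give the dual system: 4·y_steel + 4·y_mill time = 38 and 5·y_steel + 6·y_mill time = 54.
Solving: y_steel = 3, y_mill time = 6.5.
Shadow price of mill time = 6.5.

6.5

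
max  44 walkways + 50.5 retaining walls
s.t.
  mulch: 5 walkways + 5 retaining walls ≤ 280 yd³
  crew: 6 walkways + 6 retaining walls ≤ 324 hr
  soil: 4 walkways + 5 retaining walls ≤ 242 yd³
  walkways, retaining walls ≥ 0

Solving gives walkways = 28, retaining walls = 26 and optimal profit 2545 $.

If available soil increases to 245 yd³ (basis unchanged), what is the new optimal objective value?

Binding: crew and soil. Non-binding: mulch (10 unused).
Slack constraints have shadow price 0 (complementary slackness).
From A_Bᵀ y = c: 6·y_crew + 4·y_soil = 44; 6·y_crew + 5·y_soil = 50.5.
Solving: y_crew = 3, y_soil = 6.5.
Δz = y_soil·Δb = 6.5 × (3) = 19.5, so new z* = 2545 + 19.5 = 2564.5.

2564.5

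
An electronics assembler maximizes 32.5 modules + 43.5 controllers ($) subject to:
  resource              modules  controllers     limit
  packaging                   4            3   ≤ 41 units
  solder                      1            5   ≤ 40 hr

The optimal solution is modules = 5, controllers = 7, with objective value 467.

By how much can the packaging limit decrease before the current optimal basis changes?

17

Binding constraints: packaging, solder. The basis is B = [[4,3],[1,5]] with det 17.
Per unit decrease in packaging, x* moves by d = (-0.2941, 0.0588).
The basis stays optimal until modules reaches 0; allowable decrease = 17 units.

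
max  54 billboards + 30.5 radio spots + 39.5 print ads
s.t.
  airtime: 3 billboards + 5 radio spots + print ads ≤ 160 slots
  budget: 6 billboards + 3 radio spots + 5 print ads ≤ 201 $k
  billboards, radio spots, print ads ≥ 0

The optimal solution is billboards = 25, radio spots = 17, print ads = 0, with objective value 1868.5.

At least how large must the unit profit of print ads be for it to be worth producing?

43.5

At the optimum: airtime uses 160 of 160 (binding); budget uses 201 of 201 (binding).
From A_Bᵀ y = c: 3·y_airtime + 6·y_budget = 54; 5·y_airtime + 3·y_budget = 30.5.
Solving: y_airtime = 1, y_budget = 8.5.
print ads enters the basis when its profit ≥ yᵀa₃ = 1·1 + 8.5·5 = 43.5.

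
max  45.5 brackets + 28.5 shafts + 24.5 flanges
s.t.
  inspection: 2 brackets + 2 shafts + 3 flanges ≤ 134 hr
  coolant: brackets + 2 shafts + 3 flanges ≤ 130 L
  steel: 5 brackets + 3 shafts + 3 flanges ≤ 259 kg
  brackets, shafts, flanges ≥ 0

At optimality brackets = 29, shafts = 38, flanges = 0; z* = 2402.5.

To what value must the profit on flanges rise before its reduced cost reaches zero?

Binding: inspection and steel. Non-binding: coolant (25 unused).
Since coolant is not tight, its dual is 0.
Dual feasibility on the basic columns requires 2·y_inspection + 5·y_steel = 45.5, 2·y_inspection + 3·y_steel = 28.5.
This yields shadow prices y_inspection = 1.5, y_steel = 8.5.
flanges enters the basis when its profit ≥ yᵀa₃ = 1.5·3 + 8.5·3 = 30.

30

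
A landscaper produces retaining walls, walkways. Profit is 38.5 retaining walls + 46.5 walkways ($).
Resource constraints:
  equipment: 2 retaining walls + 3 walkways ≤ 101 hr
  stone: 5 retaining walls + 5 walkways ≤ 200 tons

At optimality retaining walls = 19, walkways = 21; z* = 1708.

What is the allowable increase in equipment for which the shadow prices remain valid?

19

Binding constraints: equipment, stone. The basis is B = [[2,3],[5,5]] with det -5.
Per unit increase in equipment, x* moves by d = (-1, 1).
The basis stays optimal until retaining walls reaches 0; allowable increase = 19 hr.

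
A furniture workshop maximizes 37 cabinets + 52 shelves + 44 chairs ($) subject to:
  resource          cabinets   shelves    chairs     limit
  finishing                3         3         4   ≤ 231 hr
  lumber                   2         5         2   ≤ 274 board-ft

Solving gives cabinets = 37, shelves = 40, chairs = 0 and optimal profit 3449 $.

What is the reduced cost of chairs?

At the optimum: finishing uses 231 of 231 (binding); lumber uses 274 of 274 (binding).
The binding rows give the dual system: 3·y_finishing + 2·y_lumber = 37 and 3·y_finishing + 5·y_lumber = 52.
This yields shadow prices y_finishing = 9, y_lumber = 5.
Reduced cost of chairs: c₃ − yᵀa₃ = 44 − (9·4 + 5·2) = 44 − 46 = -2.

-2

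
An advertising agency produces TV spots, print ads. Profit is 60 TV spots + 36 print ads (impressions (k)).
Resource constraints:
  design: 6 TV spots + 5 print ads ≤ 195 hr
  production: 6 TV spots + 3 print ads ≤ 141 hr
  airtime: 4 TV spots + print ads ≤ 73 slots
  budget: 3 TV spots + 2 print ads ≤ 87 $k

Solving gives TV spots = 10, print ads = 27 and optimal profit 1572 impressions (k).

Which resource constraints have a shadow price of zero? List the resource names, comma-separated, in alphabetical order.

design: 195/195 (binding)
production: 141/141 (binding)
airtime: 67/73 (slack 6)
budget: 84/87 (slack 3)
By complementary slackness, a constraint with positive slack has shadow price 0 → airtime, budget.

airtime, budget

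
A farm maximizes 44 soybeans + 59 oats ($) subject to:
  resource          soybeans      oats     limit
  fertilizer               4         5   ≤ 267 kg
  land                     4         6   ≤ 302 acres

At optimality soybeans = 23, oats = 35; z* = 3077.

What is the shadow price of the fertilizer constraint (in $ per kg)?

Both fertilizer and land are binding at x*.
Dual feasibility on the basic columns requires 4·y_fertilizer + 4·y_land = 44, 5·y_fertilizer + 6·y_land = 59.
→ y_fertilizer = 7 and y_land = 4.
Shadow price of fertilizer = 7.

7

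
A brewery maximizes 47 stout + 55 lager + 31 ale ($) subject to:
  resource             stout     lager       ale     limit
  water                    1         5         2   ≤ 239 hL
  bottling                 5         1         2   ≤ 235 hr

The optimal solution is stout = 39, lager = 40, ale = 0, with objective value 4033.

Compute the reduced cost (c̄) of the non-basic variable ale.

Check each constraint at x*: water 239/239 (tight); bottling 235/235 (tight).
The binding rows give the dual system: 1·y_water + 5·y_bottling = 47 and 5·y_water + 1·y_bottling = 55.
This yields shadow prices y_water = 9.5, y_bottling = 7.5.
Reduced cost of ale: c₃ − yᵀa₃ = 31 − (9.5·2 + 7.5·2) = 31 − 34 = -3.

-3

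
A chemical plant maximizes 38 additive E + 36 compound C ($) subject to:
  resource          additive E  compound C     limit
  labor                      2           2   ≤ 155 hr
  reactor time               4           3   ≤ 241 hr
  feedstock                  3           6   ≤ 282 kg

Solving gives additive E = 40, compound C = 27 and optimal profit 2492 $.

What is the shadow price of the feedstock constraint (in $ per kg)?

2

Binding: reactor time and feedstock. Non-binding: labor (21 unused).
By complementary slackness, y = 0 for the non-binding constraint.
The binding rows give the dual system: 4·y_reactor time + 3·y_feedstock = 38 and 3·y_reactor time + 6·y_feedstock = 36.
→ y_reactor time = 8 and y_feedstock = 2.
Shadow price of feedstock = 2.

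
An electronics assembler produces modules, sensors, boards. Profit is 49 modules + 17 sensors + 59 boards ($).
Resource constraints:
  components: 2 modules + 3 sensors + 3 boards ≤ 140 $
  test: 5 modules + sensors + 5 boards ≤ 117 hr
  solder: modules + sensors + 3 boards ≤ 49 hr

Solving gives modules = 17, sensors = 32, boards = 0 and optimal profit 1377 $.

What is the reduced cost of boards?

-8

Check each constraint at x*: components 130/140 (slack 10); test 117/117 (tight); solder 49/49 (tight).
By complementary slackness, y = 0 for the non-binding constraint.
Dual feasibility on the basic columns requires 5·y_test + 1·y_solder = 49, 1·y_test + 1·y_solder = 17.
Solving: y_test = 8, y_solder = 9.
Reduced cost of boards: c₃ − yᵀa₃ = 59 − (8·5 + 9·3) = 59 − 67 = -8.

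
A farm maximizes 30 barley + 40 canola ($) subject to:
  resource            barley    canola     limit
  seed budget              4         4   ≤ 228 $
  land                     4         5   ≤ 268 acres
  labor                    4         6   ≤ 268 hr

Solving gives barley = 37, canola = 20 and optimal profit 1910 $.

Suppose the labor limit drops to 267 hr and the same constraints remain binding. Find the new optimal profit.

At the optimum: seed budget uses 228 of 228 (binding); land uses 248 of 268 (slack = 20); labor uses 268 of 268 (binding).
By complementary slackness, y = 0 for the non-binding constraint.
Dual feasibility on the basic columns requires 4·y_seed budget + 4·y_labor = 30, 4·y_seed budget + 6·y_labor = 40.
→ y_seed budget = 2.5 and y_labor = 5.
Δz = y_labor·Δb = 5 × (-1) = -5, so new z* = 1910 − 5 = 1905.

1905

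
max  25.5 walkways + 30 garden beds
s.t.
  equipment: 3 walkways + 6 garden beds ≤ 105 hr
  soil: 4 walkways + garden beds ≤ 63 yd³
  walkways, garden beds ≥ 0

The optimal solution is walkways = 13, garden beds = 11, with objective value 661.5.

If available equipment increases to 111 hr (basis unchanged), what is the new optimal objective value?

688.5

Both equipment and soil are binding at x*.
The binding rows give the dual system: 3·y_equipment + 4·y_soil = 25.5 and 6·y_equipment + 1·y_soil = 30.
Solving: y_equipment = 4.5, y_soil = 3.
Δz = y_equipment·Δb = 4.5 × (6) = 27, so new z* = 661.5 + 27 = 688.5.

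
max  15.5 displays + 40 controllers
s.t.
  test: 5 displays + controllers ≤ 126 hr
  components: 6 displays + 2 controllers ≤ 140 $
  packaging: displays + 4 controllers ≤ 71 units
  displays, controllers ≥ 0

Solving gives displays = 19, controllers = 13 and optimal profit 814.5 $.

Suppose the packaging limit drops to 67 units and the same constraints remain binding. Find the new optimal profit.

776.5

Binding: components and packaging. Non-binding: test (18 unused).
Since test is not tight, its dual is 0.
The binding rows give the dual system: 6·y_components + 1·y_packaging = 15.5 and 2·y_components + 4·y_packaging = 40.
Solving: y_components = 1, y_packaging = 9.5.
Δz = y_packaging·Δb = 9.5 × (-4) = -38, so new z* = 814.5 − 38 = 776.5.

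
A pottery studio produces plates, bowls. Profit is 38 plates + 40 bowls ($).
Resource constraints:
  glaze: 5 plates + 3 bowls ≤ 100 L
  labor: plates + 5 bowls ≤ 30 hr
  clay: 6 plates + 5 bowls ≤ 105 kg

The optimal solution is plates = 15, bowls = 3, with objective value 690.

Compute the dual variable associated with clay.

6

At the optimum: glaze uses 84 of 100 (slack = 16); labor uses 30 of 30 (binding); clay uses 105 of 105 (binding).
By complementary slackness, y = 0 for the non-binding constraint.
The binding rows give the dual system: 1·y_labor + 6·y_clay = 38 and 5·y_labor + 5·y_clay = 40.
This yields shadow prices y_labor = 2, y_clay = 6.
Shadow price of clay = 6.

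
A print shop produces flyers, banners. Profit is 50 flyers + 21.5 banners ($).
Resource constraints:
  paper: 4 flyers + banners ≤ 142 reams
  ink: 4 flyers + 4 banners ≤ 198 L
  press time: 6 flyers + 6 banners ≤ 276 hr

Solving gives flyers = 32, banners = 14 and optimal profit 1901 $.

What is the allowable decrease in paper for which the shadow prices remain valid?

Binding constraints: paper, press time. The basis is B = [[4,1],[6,6]] with det 18.
Per unit decrease in paper, x* moves by d = (-0.3333, 0.3333).
The basis stays optimal until flyers reaches 0; allowable decrease = 96 reams.

96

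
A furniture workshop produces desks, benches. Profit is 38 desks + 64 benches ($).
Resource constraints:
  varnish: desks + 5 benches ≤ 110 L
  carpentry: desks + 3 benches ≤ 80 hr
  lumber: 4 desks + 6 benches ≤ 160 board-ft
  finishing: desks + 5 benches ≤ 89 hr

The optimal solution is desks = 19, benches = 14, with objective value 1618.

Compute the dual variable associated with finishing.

2

Binding: lumber and finishing. Non-binding: varnish (21 unused), carpentry (19 unused).
By complementary slackness, y = 0 for the non-binding constraints.
The binding rows give the dual system: 4·y_lumber + 1·y_finishing = 38 and 6·y_lumber + 5·y_finishing = 64.
Solving: y_lumber = 9, y_finishing = 2.
Shadow price of finishing = 2.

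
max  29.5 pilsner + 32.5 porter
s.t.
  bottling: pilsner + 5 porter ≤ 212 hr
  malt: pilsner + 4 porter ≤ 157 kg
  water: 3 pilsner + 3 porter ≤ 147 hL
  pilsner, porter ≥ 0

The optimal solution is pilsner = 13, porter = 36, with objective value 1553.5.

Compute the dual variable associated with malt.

1

Check each constraint at x*: bottling 193/212 (slack 19); malt 157/157 (tight); water 147/147 (tight).
Slack constraints have shadow price 0 (complementary slackness).
From A_Bᵀ y = c: 1·y_malt + 3·y_water = 29.5; 4·y_malt + 3·y_water = 32.5.
This yields shadow prices y_malt = 1, y_water = 9.5.
Shadow price of malt = 1.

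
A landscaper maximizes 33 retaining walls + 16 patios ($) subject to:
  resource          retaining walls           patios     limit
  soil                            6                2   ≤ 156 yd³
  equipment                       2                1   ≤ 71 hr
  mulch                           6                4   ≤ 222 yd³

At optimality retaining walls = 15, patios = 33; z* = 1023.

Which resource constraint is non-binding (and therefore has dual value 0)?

soil: 156/156 (binding)
equipment: 63/71 (slack 8)
mulch: 222/222 (binding)
By complementary slackness, a constraint with positive slack has shadow price 0 → equipment.

equipment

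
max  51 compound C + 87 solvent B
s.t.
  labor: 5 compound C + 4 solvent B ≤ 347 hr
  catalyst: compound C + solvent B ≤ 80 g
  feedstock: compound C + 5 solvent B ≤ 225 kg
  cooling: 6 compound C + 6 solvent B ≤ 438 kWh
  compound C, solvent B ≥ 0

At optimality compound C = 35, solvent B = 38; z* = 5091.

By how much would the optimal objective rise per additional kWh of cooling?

At the optimum: labor uses 327 of 347 (slack = 20); catalyst uses 73 of 80 (slack = 7); feedstock uses 225 of 225 (binding); cooling uses 438 of 438 (binding).
By complementary slackness, y = 0 for the non-binding constraints.
From A_Bᵀ y = c: 1·y_feedstock + 6·y_cooling = 51; 5·y_feedstock + 6·y_cooling = 87.
Solving: y_feedstock = 9, y_cooling = 7.
Shadow price of cooling = 7.

7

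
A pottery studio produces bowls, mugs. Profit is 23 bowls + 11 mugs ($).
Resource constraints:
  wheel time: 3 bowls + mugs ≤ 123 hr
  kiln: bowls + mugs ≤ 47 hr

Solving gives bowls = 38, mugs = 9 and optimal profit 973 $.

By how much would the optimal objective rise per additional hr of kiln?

Both wheel time and kiln are binding at x*.
Dual feasibility on the basic columns requires 3·y_wheel time + 1·y_kiln = 23, 1·y_wheel time + 1·y_kiln = 11.
→ y_wheel time = 6 and y_kiln = 5.
Shadow price of kiln = 5.

5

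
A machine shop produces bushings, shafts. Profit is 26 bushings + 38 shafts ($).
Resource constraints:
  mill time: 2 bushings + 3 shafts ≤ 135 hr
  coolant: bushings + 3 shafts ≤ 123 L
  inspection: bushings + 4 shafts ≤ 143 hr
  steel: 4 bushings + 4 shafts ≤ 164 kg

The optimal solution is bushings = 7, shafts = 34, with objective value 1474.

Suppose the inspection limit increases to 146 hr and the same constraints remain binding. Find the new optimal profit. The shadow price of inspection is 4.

1486

Δb = 3, so new z* = 1474 + (4)·(3) = 1474 + 12 = 1486.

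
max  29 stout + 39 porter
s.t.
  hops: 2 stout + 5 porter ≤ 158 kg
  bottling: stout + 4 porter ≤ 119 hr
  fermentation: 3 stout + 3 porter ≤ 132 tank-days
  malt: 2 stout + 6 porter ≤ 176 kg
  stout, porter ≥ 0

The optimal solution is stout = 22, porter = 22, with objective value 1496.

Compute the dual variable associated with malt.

2.5

Check each constraint at x*: hops 154/158 (slack 4); bottling 110/119 (slack 9); fermentation 132/132 (tight); malt 176/176 (tight).
Slack constraints have shadow price 0 (complementary slackness).
Dual feasibility on the basic columns requires 3·y_fermentation + 2·y_malt = 29, 3·y_fermentation + 6·y_malt = 39.
Solving: y_fermentation = 8, y_malt = 2.5.
Shadow price of malt = 2.5.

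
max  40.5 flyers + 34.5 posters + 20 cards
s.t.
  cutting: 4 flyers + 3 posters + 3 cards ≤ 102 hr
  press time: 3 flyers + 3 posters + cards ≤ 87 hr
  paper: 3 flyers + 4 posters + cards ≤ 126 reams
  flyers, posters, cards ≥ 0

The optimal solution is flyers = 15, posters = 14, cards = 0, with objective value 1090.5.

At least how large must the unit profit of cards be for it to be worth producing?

23.5

Binding: cutting and press time. Non-binding: paper (25 unused).
Since paper is not tight, its dual is 0.
Dual feasibility on the basic columns requires 4·y_cutting + 3·y_press time = 40.5, 3·y_cutting + 3·y_press time = 34.5.
→ y_cutting = 6 and y_press time = 5.5.
cards enters the basis when its profit ≥ yᵀa₃ = 6·3 + 5.5·1 = 23.5.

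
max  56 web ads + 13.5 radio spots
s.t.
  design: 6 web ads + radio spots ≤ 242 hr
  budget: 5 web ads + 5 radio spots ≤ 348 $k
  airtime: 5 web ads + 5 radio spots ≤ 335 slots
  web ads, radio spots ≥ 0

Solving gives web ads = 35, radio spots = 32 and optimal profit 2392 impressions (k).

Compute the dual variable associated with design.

Binding: design and airtime. Non-binding: budget (13 unused).
Slack constraints have shadow price 0 (complementary slackness).
The binding rows give the dual system: 6·y_design + 5·y_airtime = 56 and 1·y_design + 5·y_airtime = 13.5.
This yields shadow prices y_design = 8.5, y_airtime = 1.
Shadow price of design = 8.5.

8.5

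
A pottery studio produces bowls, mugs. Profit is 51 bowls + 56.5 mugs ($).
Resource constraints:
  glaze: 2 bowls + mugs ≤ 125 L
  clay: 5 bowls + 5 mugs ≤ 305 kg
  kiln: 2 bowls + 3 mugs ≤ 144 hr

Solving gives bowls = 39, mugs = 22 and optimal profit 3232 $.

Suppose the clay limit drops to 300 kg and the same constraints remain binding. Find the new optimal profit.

3192

At the optimum: glaze uses 100 of 125 (slack = 25); clay uses 305 of 305 (binding); kiln uses 144 of 144 (binding).
Since glaze is not tight, its dual is 0.
The binding rows give the dual system: 5·y_clay + 2·y_kiln = 51 and 5·y_clay + 3·y_kiln = 56.5.
Solving: y_clay = 8, y_kiln = 5.5.
Δz = y_clay·Δb = 8 × (-5) = -40, so new z* = 3232 − 40 = 3192.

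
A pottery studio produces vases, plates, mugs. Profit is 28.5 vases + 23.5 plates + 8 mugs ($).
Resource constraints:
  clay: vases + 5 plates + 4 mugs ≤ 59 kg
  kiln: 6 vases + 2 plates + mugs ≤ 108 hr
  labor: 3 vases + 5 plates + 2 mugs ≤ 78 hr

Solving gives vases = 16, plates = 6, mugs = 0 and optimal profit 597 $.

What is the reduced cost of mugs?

-2

At the optimum: clay uses 46 of 59 (slack = 13); kiln uses 108 of 108 (binding); labor uses 78 of 78 (binding).
By complementary slackness, y = 0 for the non-binding constraint.
Dual feasibility on the basic columns requires 6·y_kiln + 3·y_labor = 28.5, 2·y_kiln + 5·y_labor = 23.5.
Solving: y_kiln = 3, y_labor = 3.5.
Reduced cost of mugs: c₃ − yᵀa₃ = 8 − (3·1 + 3.5·2) = 8 − 10 = -2.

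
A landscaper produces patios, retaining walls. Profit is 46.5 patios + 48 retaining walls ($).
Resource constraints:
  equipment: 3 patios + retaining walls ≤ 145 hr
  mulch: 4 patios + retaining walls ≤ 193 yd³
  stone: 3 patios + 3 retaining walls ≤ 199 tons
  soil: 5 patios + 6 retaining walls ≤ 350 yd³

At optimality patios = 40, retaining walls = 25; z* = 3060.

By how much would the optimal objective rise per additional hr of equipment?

3

Binding: equipment and soil. Non-binding: mulch (8 unused), stone (4 unused).
Slack constraints have shadow price 0 (complementary slackness).
The binding rows give the dual system: 3·y_equipment + 5·y_soil = 46.5 and 1·y_equipment + 6·y_soil = 48.
Solving: y_equipment = 3, y_soil = 7.5.
Shadow price of equipment = 3.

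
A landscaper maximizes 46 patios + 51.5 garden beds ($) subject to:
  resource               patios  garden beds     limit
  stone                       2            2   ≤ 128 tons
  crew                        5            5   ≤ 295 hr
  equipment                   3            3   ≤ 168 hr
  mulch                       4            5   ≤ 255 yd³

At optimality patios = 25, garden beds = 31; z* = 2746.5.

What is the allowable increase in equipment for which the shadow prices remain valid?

Binding constraints: equipment, mulch. The basis is B = [[3,3],[4,5]] with det 3.
Per unit increase in equipment, x* moves by d = (1.6667, -1.3333).
The basis stays optimal until crew becomes binding; allowable increase = 9 hr.

9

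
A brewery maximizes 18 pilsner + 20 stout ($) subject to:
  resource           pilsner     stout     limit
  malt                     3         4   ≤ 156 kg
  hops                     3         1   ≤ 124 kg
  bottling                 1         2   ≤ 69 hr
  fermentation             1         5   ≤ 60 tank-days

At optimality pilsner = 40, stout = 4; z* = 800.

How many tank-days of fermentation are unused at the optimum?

fermentation used = 1·40 + 5·4 = 60; slack = 60 − 60 = 0.

0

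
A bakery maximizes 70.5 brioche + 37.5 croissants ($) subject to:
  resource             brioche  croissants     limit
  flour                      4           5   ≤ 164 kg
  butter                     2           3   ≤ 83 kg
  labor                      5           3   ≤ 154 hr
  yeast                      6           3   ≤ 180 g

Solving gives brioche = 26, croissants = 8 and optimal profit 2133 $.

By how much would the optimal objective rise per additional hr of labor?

At the optimum: flour uses 144 of 164 (slack = 20); butter uses 76 of 83 (slack = 7); labor uses 154 of 154 (binding); yeast uses 180 of 180 (binding).
Slack constraints have shadow price 0 (complementary slackness).
From A_Bᵀ y = c: 5·y_labor + 6·y_yeast = 70.5; 3·y_labor + 3·y_yeast = 37.5.
This yields shadow prices y_labor = 4.5, y_yeast = 8.
Shadow price of labor = 4.5.

4.5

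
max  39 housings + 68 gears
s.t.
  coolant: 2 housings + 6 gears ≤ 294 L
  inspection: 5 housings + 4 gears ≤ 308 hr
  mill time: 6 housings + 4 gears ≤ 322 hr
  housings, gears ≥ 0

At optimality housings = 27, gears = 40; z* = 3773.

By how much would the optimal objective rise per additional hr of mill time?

3.5

Binding: coolant and mill time. Non-binding: inspection (13 unused).
Slack constraints have shadow price 0 (complementary slackness).
The binding rows give the dual system: 2·y_coolant + 6·y_mill time = 39 and 6·y_coolant + 4·y_mill time = 68.
→ y_coolant = 9 and y_mill time = 3.5.
Shadow price of mill time = 3.5.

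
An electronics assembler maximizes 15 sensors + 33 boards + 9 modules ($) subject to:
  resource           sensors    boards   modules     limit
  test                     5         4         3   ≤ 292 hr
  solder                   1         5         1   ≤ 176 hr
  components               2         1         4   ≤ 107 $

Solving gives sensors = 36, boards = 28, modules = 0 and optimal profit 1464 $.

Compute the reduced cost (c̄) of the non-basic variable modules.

Check each constraint at x*: test 292/292 (tight); solder 176/176 (tight); components 100/107 (slack 7).
Since components is not tight, its dual is 0.
The binding rows give the dual system: 5·y_test + 1·y_solder = 15 and 4·y_test + 5·y_solder = 33.
→ y_test = 2 and y_solder = 5.
Reduced cost of modules: c₃ − yᵀa₃ = 9 − (2·3 + 5·1) = 9 − 11 = -2.

-2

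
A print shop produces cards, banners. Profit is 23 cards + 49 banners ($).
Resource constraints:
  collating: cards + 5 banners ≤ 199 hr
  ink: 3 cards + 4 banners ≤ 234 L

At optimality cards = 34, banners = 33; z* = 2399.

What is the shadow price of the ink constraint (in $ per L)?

At the optimum: collating uses 199 of 199 (binding); ink uses 234 of 234 (binding).
Dual feasibility on the basic columns requires 1·y_collating + 3·y_ink = 23, 5·y_collating + 4·y_ink = 49.
Solving: y_collating = 5, y_ink = 6.
Shadow price of ink = 6.

6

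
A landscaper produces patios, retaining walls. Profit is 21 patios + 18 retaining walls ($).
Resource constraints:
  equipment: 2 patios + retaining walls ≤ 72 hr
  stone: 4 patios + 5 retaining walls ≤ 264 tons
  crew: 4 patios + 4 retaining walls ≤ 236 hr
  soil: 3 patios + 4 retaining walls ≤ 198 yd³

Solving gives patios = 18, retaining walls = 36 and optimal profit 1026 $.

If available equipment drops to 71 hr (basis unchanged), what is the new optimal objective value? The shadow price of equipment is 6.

1020

Δb = -1, so new z* = 1026 + (6)·(-1) = 1026 − 6 = 1020.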